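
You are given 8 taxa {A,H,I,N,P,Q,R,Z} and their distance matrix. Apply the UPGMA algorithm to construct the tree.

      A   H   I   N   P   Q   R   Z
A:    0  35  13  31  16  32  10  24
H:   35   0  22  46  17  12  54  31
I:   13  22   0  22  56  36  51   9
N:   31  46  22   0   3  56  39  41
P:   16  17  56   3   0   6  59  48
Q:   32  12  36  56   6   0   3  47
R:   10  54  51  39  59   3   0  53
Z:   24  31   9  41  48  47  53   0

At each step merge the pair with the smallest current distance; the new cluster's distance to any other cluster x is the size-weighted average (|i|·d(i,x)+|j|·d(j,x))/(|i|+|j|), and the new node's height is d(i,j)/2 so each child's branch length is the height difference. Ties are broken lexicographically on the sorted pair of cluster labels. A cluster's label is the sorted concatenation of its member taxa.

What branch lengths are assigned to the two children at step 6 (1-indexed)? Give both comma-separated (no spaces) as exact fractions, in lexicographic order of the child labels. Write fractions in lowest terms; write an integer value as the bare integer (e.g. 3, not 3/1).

step 1: merge (N,P) at d=3; branch lengths N→3/2, P→3/2; new cluster NP
  updated: d(A,NP)=47/2, d(H,NP)=63/2, d(I,NP)=39, d(NP,Q)=31, d(NP,R)=49, d(NP,Z)=89/2
step 2: merge (Q,R) at d=3; branch lengths Q→3/2, R→3/2; new cluster QR
  updated: d(A,QR)=21, d(H,QR)=33, d(I,QR)=87/2, d(NP,QR)=40, d(QR,Z)=50
step 3: merge (I,Z) at d=9; branch lengths I→9/2, Z→9/2; new cluster IZ
  updated: d(A,IZ)=37/2, d(H,IZ)=53/2, d(IZ,NP)=167/4, d(IZ,QR)=187/4
step 4: merge (A,IZ) at d=37/2; branch lengths A→37/4, IZ→19/4; new cluster AIZ
  updated: d(AIZ,H)=88/3, d(AIZ,NP)=107/3, d(AIZ,QR)=229/6
step 5: merge (AIZ,H) at d=88/3; branch lengths AIZ→65/12, H→44/3; new cluster AHIZ
  updated: d(AHIZ,NP)=277/8, d(AHIZ,QR)=295/8
step 6: merge (AHIZ,NP) at d=277/8; branch lengths AHIZ→127/48, NP→253/16; new cluster AHINPZ
  updated: d(AHINPZ,QR)=455/12
step 7: merge (AHINPZ,QR) at d=455/12; branch lengths AHINPZ→79/48, QR→419/24; new cluster AHINPQRZ
final tree: ((((A:37/4,(I:9/2,Z:9/2):19/4):65/12,H:44/3):127/48,(N:3/2,P:3/2):253/16):79/48,(Q:3/2,R:3/2):419/24)
total length: 4159/48

127/48,253/16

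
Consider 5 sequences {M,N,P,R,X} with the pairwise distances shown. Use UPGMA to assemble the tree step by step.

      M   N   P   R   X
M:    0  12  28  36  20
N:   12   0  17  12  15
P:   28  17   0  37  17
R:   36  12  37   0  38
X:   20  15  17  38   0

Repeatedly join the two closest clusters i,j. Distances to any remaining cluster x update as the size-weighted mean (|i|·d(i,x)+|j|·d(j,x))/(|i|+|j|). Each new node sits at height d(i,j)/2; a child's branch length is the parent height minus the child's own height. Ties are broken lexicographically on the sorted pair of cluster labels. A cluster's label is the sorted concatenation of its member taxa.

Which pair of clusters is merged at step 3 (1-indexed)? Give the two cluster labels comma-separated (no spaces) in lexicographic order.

MN,PX

1. join M+N (d=12) ⇒ MN; edges |M|=6, |N|=6
  updated: d(MN,P)=45/2, d(MN,R)=24, d(MN,X)=35/2
2. join P+X (d=17) ⇒ PX; edges |P|=17/2, |X|=17/2
  updated: d(MN,PX)=20, d(PX,R)=75/2
3. join MN+PX (d=20) ⇒ MNPX; edges |MN|=4, |PX|=3/2
  updated: d(MNPX,R)=123/4
4. join MNPX+R (d=123/4) ⇒ MNPRX; edges |MNPX|=43/8, |R|=123/8
final tree: (((M:6,N:6):4,(P:17/2,X:17/2):3/2):43/8,R:123/8)
total length: 221/4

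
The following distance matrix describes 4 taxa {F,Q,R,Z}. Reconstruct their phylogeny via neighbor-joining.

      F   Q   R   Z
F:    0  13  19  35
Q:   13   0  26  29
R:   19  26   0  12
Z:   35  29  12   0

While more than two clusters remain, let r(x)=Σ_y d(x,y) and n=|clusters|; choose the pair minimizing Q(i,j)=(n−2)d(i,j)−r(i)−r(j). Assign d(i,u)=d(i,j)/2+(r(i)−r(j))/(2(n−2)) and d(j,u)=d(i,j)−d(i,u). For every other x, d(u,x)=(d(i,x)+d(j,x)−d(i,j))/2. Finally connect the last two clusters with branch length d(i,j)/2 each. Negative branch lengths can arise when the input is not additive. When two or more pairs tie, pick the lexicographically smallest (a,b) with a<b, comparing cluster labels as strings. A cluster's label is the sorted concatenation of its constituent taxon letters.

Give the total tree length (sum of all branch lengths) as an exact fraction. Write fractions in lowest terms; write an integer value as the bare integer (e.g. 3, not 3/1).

step 1: merge (F,Q) at d=13, Q=-109; branch lengths F→25/4, Q→27/4; new cluster FQ
  updated: d(FQ,R)=16, d(FQ,Z)=51/2
step 2: merge (FQ,R) at d=16, Q=-107/2; branch lengths FQ→59/4, R→5/4; new cluster FQR
  updated: d(FQR,Z)=43/4
step 3: merge (FQR,Z) at d=43/4; branch lengths FQR→43/8, Z→43/8; new cluster FQRZ
final tree: (((F:25/4,Q:27/4):59/4,R:5/4):43/8,Z:43/8)
total length: 159/4

159/4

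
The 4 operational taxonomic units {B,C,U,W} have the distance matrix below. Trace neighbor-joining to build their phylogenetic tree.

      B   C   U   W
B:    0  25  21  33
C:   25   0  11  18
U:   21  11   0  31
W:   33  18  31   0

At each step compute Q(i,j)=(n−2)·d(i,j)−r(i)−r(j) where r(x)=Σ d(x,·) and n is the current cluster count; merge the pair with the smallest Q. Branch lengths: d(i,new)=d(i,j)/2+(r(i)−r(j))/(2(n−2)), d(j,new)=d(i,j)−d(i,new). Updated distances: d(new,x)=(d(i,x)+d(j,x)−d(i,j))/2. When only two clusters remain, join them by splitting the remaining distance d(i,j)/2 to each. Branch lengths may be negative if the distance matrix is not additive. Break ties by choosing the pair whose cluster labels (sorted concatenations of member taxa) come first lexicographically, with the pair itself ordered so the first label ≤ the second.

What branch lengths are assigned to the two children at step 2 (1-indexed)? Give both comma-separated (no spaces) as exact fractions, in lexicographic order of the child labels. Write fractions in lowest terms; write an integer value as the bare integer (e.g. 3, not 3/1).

11/2,2

1. join B+U (d=21, Q=-100) ⇒ BU; edges |B|=29/2, |U|=13/2
  updated: d(BU,C)=15/2, d(BU,W)=43/2
2. join BU+C (d=15/2, Q=-47) ⇒ BCU; edges |BU|=11/2, |C|=2
  updated: d(BCU,W)=16
3. join BCU+W (d=16) ⇒ BCUW; edges |BCU|=8, |W|=8
final tree: (((B:29/2,U:13/2):11/2,C:2):8,W:8)
total length: 89/2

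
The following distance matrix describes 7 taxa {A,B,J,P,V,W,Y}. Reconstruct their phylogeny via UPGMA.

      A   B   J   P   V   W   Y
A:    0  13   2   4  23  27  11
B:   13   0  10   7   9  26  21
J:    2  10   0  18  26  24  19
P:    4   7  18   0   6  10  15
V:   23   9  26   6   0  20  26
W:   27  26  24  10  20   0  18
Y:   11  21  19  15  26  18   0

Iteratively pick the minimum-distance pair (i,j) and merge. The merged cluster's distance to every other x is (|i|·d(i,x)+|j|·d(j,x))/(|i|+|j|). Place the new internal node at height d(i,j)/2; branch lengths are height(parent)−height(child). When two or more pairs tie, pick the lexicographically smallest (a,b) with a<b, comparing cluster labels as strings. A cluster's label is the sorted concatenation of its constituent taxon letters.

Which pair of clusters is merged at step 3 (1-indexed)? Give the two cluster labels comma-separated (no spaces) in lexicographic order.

1. join A+J (d=2) ⇒ AJ; edges |A|=1, |J|=1
  updated: d(AJ,B)=23/2, d(AJ,P)=11, d(AJ,V)=49/2, d(AJ,W)=51/2, d(AJ,Y)=15
2. join P+V (d=6) ⇒ PV; edges |P|=3, |V|=3
  updated: d(AJ,PV)=71/4, d(B,PV)=8, d(PV,W)=15, d(PV,Y)=41/2
3. join B+PV (d=8) ⇒ BPV; edges |B|=4, |PV|=1
  updated: d(AJ,BPV)=47/3, d(BPV,W)=56/3, d(BPV,Y)=62/3
4. join AJ+Y (d=15) ⇒ AJY; edges |AJ|=13/2, |Y|=15/2
  updated: d(AJY,BPV)=52/3, d(AJY,W)=23
5. join AJY+BPV (d=52/3) ⇒ ABJPVY; edges |AJY|=7/6, |BPV|=14/3
  updated: d(ABJPVY,W)=125/6
6. join ABJPVY+W (d=125/6) ⇒ ABJPVWY; edges |ABJPVY|=7/4, |W|=125/12
final tree: ((((A:1,J:1):13/2,Y:15/2):7/6,(B:4,(P:3,V:3):1):14/3):7/4,W:125/12)
total length: 45

B,PV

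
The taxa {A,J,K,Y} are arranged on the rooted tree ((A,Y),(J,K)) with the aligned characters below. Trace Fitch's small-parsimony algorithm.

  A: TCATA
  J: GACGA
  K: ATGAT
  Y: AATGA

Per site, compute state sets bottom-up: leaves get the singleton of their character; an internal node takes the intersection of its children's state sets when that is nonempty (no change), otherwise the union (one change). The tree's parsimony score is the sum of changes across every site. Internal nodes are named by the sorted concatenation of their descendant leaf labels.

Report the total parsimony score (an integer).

10

[col 0] AY: children A:{T}, Y:{A} ∪→ {A,T}; cost 1
[col 0] JK: children J:{G}, K:{A} ∪→ {A,G}; cost 1
[col 0] AJKY: children AY:{A,T}, JK:{A,G} ∩→ {A}; cost 0
[col 1] AY: children A:{C}, Y:{A} ∪→ {A,C}; cost 1
[col 1] JK: children J:{A}, K:{T} ∪→ {A,T}; cost 1
[col 1] AJKY: children AY:{A,C}, JK:{A,T} ∩→ {A}; cost 0
[col 2] AY: children A:{A}, Y:{T} ∪→ {A,T}; cost 1
[col 2] JK: children J:{C}, K:{G} ∪→ {C,G}; cost 1
[col 2] AJKY: children AY:{A,T}, JK:{C,G} ∪→ {A,C,G,T}; cost 1
[col 3] AY: children A:{T}, Y:{G} ∪→ {G,T}; cost 1
[col 3] JK: children J:{G}, K:{A} ∪→ {A,G}; cost 1
[col 3] AJKY: children AY:{G,T}, JK:{A,G} ∩→ {G}; cost 0
[col 4] AY: children A:{A}, Y:{A} ∩→ {A}; cost 0
[col 4] JK: children J:{A}, K:{T} ∪→ {A,T}; cost 1
[col 4] AJKY: children AY:{A}, JK:{A,T} ∩→ {A}; cost 0
per-site changes: [2, 2, 3, 2, 1]; total = 10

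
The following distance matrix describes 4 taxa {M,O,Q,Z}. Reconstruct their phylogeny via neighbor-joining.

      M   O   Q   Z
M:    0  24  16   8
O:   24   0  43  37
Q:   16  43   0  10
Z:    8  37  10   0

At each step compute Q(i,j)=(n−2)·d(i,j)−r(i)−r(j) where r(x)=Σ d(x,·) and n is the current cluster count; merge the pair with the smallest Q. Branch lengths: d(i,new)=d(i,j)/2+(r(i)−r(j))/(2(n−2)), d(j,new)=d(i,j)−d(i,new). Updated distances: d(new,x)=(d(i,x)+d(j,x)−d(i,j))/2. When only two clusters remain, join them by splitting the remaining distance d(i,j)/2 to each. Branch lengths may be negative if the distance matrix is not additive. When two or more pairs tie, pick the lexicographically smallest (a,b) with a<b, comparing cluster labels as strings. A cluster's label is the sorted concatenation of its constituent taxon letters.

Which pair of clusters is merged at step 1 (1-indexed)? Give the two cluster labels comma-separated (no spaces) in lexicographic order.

step 1: merge (M,O) at d=24, Q=-104; branch lengths M→-2, O→26; new cluster MO
  updated: d(MO,Q)=35/2, d(MO,Z)=21/2
step 2: merge (MO,Q) at d=35/2, Q=-38; branch lengths MO→9, Q→17/2; new cluster MOQ
  updated: d(MOQ,Z)=3/2
step 3: merge (MOQ,Z) at d=3/2; branch lengths MOQ→3/4, Z→3/4; new cluster MOQZ
final tree: (((M:-2,O:26):9,Q:17/2):3/4,Z:3/4)
total length: 43

M,O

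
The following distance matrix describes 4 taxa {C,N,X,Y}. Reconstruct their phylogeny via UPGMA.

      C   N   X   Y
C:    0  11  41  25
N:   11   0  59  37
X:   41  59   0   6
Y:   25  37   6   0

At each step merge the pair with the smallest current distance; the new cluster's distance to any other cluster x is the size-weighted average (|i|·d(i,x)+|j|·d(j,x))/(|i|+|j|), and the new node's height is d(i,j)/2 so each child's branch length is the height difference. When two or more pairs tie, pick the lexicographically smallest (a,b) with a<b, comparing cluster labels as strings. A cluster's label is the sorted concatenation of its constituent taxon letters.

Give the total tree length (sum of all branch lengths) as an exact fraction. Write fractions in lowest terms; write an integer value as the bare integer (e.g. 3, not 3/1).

49

1. join X+Y (d=6) ⇒ XY; edges |X|=3, |Y|=3
  updated: d(C,XY)=33, d(N,XY)=48
2. join C+N (d=11) ⇒ CN; edges |C|=11/2, |N|=11/2
  updated: d(CN,XY)=81/2
3. join CN+XY (d=81/2) ⇒ CNXY; edges |CN|=59/4, |XY|=69/4
final tree: ((C:11/2,N:11/2):59/4,(X:3,Y:3):69/4)
total length: 49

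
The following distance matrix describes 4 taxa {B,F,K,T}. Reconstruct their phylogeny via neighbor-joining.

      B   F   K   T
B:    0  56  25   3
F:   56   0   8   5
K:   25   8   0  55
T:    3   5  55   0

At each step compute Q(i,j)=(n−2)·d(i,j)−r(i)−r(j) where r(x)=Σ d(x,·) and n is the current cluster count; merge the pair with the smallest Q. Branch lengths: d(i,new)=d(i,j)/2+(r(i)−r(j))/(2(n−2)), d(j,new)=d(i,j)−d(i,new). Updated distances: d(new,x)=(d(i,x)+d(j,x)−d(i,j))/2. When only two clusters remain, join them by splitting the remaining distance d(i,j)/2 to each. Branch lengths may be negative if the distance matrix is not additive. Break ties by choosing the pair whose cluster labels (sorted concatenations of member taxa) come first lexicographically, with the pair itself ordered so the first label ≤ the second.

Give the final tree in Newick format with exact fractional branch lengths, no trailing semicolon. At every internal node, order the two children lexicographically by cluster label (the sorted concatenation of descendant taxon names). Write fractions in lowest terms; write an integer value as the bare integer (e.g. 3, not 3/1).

(((B:27/4,T:-15/4):119/4,F:-3/4):35/8,K:35/8)

iteration 1: select B,T (d=3, Q=-141); attach at lengths (27/4, -15/4); label the merged cluster BT
  updated: d(BT,F)=29, d(BT,K)=77/2
iteration 2: select BT,F (d=29, Q=-151/2); attach at lengths (119/4, -3/4); label the merged cluster BFT
  updated: d(BFT,K)=35/4
iteration 3: select BFT,K (d=35/4); attach at lengths (35/8, 35/8); label the merged cluster BFKT
final tree: (((B:27/4,T:-15/4):119/4,F:-3/4):35/8,K:35/8)
total length: 163/4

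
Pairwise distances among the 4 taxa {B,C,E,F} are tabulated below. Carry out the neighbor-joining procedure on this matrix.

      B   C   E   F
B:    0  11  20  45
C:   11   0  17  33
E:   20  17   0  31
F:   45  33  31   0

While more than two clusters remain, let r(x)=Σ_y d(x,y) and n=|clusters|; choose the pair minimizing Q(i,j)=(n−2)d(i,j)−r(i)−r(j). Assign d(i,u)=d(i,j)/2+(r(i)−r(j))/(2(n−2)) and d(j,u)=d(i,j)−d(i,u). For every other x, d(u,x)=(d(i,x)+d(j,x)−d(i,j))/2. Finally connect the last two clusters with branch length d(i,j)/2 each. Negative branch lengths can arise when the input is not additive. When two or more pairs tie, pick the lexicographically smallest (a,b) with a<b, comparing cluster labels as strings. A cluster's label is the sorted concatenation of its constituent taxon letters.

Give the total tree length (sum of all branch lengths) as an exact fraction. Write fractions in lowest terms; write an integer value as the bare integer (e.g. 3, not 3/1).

step 1: merge (B,C) at d=11, Q=-115; branch lengths B→37/4, C→7/4; new cluster BC
  updated: d(BC,E)=13, d(BC,F)=67/2
step 2: merge (BC,E) at d=13, Q=-155/2; branch lengths BC→31/4, E→21/4; new cluster BCE
  updated: d(BCE,F)=103/4
step 3: merge (BCE,F) at d=103/4; branch lengths BCE→103/8, F→103/8; new cluster BCEF
final tree: (((B:37/4,C:7/4):31/4,E:21/4):103/8,F:103/8)
total length: 199/4

199/4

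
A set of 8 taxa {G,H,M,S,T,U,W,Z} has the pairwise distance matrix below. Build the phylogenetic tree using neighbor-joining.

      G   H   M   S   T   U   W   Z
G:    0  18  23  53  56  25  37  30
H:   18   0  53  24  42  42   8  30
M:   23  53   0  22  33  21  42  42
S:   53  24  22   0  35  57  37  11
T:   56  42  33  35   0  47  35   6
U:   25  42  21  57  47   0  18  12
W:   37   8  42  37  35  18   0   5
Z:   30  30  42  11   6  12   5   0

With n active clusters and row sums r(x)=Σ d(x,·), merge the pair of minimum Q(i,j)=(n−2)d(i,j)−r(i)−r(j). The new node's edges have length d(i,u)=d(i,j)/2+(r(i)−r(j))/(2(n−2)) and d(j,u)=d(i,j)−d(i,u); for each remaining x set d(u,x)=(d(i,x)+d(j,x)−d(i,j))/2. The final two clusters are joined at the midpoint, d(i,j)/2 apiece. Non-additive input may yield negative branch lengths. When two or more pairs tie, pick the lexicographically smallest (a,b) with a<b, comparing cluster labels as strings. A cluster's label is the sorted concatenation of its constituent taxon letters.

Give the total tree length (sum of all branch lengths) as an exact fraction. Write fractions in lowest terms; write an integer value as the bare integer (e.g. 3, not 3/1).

1527/16

1. join T+Z (d=6, Q=-354) ⇒ TZ; edges |T|=77/6, |Z|=-41/6
  updated: d(G,TZ)=40, d(H,TZ)=33, d(M,TZ)=69/2, d(S,TZ)=20, d(TZ,U)=53/2, d(TZ,W)=17
2. join M+S (d=22, Q=-597/2) ⇒ MS; edges |M|=37/4, |S|=51/4
  updated: d(G,MS)=27, d(H,MS)=55/2, d(MS,TZ)=65/4, d(MS,U)=28, d(MS,W)=57/2
3. join H+W (d=8, Q=-205) ⇒ HW; edges |H|=13/2, |W|=3/2
  updated: d(G,HW)=47/2, d(HW,MS)=24, d(HW,TZ)=21, d(HW,U)=26
4. join MS+TZ (d=65/4, Q=-601/4) ⇒ MSTZ; edges |MS|=161/24, |TZ|=229/24
  updated: d(G,MSTZ)=203/8, d(HW,MSTZ)=115/8, d(MSTZ,U)=153/8
5. join G+U (d=25, Q=-94) ⇒ GU; edges |G|=215/16, |U|=185/16
  updated: d(GU,HW)=49/4, d(GU,MSTZ)=39/4
6. join GU+HW (d=49/4, Q=-291/8) ⇒ GHUW; edges |GU|=61/16, |HW|=135/16
  updated: d(GHUW,MSTZ)=95/16
7. join GHUW+MSTZ (d=95/16) ⇒ GHMSTUWZ; edges |GHUW|=95/32, |MSTZ|=95/32
final tree: (((G:215/16,U:185/16):61/16,(H:13/2,W:3/2):135/16):95/32,((M:37/4,S:51/4):161/24,(T:77/6,Z:-41/6):229/24):95/32)
total length: 1527/16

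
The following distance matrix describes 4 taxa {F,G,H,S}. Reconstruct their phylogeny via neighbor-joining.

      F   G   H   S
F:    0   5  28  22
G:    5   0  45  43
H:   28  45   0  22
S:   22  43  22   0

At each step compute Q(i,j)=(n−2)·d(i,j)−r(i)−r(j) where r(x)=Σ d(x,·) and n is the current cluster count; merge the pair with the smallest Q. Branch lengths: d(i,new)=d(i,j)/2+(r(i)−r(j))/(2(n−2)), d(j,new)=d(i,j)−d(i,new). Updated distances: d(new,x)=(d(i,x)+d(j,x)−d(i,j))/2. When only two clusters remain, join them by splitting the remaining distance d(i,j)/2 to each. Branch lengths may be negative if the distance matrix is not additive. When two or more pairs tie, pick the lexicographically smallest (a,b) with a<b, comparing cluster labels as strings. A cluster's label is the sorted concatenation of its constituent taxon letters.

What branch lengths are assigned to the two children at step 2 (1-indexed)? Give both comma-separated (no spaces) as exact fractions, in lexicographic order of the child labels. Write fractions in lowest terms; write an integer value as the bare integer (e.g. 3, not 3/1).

21,13

1. join F+G (d=5, Q=-138) ⇒ FG; edges |F|=-7, |G|=12
  updated: d(FG,H)=34, d(FG,S)=30
2. join FG+H (d=34, Q=-86) ⇒ FGH; edges |FG|=21, |H|=13
  updated: d(FGH,S)=9
3. join FGH+S (d=9) ⇒ FGHS; edges |FGH|=9/2, |S|=9/2
final tree: (((F:-7,G:12):21,H:13):9/2,S:9/2)
total length: 48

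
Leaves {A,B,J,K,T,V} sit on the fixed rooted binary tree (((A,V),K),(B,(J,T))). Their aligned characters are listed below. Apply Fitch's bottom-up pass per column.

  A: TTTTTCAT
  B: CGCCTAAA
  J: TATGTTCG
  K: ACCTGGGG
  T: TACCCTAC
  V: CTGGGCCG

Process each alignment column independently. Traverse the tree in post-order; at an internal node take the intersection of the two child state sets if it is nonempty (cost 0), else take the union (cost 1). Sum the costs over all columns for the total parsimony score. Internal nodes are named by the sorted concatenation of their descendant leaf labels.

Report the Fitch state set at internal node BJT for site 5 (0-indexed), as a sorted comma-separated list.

A,T

[col 0] AV: children A:{T}, V:{C} ∪→ {C,T}; cost 1
[col 0] AKV: children AV:{C,T}, K:{A} ∪→ {A,C,T}; cost 1
[col 0] JT: children J:{T}, T:{T} ∩→ {T}; cost 0
[col 0] BJT: children B:{C}, JT:{T} ∪→ {C,T}; cost 1
[col 0] ABJKTV: children AKV:{A,C,T}, BJT:{C,T} ∩→ {C,T}; cost 0
[col 1] AV: children A:{T}, V:{T} ∩→ {T}; cost 0
[col 1] AKV: children AV:{T}, K:{C} ∪→ {C,T}; cost 1
[col 1] JT: children J:{A}, T:{A} ∩→ {A}; cost 0
[col 1] BJT: children B:{G}, JT:{A} ∪→ {A,G}; cost 1
[col 1] ABJKTV: children AKV:{C,T}, BJT:{A,G} ∪→ {A,C,G,T}; cost 1
[col 2] AV: children A:{T}, V:{G} ∪→ {G,T}; cost 1
[col 2] AKV: children AV:{G,T}, K:{C} ∪→ {C,G,T}; cost 1
[col 2] JT: children J:{T}, T:{C} ∪→ {C,T}; cost 1
[col 2] BJT: children B:{C}, JT:{C,T} ∩→ {C}; cost 0
[col 2] ABJKTV: children AKV:{C,G,T}, BJT:{C} ∩→ {C}; cost 0
[col 3] AV: children A:{T}, V:{G} ∪→ {G,T}; cost 1
[col 3] AKV: children AV:{G,T}, K:{T} ∩→ {T}; cost 0
[col 3] JT: children J:{G}, T:{C} ∪→ {C,G}; cost 1
[col 3] BJT: children B:{C}, JT:{C,G} ∩→ {C}; cost 0
[col 3] ABJKTV: children AKV:{T}, BJT:{C} ∪→ {C,T}; cost 1
[col 4] AV: children A:{T}, V:{G} ∪→ {G,T}; cost 1
[col 4] AKV: children AV:{G,T}, K:{G} ∩→ {G}; cost 0
[col 4] JT: children J:{T}, T:{C} ∪→ {C,T}; cost 1
[col 4] BJT: children B:{T}, JT:{C,T} ∩→ {T}; cost 0
[col 4] ABJKTV: children AKV:{G}, BJT:{T} ∪→ {G,T}; cost 1
[col 5] AV: children A:{C}, V:{C} ∩→ {C}; cost 0
[col 5] AKV: children AV:{C}, K:{G} ∪→ {C,G}; cost 1
[col 5] JT: children J:{T}, T:{T} ∩→ {T}; cost 0
[col 5] BJT: children B:{A}, JT:{T} ∪→ {A,T}; cost 1
[col 5] ABJKTV: children AKV:{C,G}, BJT:{A,T} ∪→ {A,C,G,T}; cost 1
[col 6] AV: children A:{A}, V:{C} ∪→ {A,C}; cost 1
[col 6] AKV: children AV:{A,C}, K:{G} ∪→ {A,C,G}; cost 1
[col 6] JT: children J:{C}, T:{A} ∪→ {A,C}; cost 1
[col 6] BJT: children B:{A}, JT:{A,C} ∩→ {A}; cost 0
[col 6] ABJKTV: children AKV:{A,C,G}, BJT:{A} ∩→ {A}; cost 0
[col 7] AV: children A:{T}, V:{G} ∪→ {G,T}; cost 1
[col 7] AKV: children AV:{G,T}, K:{G} ∩→ {G}; cost 0
[col 7] JT: children J:{G}, T:{C} ∪→ {C,G}; cost 1
[col 7] BJT: children B:{A}, JT:{C,G} ∪→ {A,C,G}; cost 1
[col 7] ABJKTV: children AKV:{G}, BJT:{A,C,G} ∩→ {G}; cost 0
per-site changes: [3, 3, 3, 3, 3, 3, 3, 3]; total = 24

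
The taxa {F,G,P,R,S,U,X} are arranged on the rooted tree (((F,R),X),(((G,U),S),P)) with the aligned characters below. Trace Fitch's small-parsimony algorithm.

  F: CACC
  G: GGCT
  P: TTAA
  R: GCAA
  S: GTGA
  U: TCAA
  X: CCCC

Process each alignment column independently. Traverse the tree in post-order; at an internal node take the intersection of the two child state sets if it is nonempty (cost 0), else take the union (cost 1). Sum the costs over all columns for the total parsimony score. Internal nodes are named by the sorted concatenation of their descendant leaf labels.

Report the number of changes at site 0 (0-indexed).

[col 0] FR: children F:{C}, R:{G} ∪→ {C,G}; cost 1
[col 0] FRX: children FR:{C,G}, X:{C} ∩→ {C}; cost 0
[col 0] GU: children G:{G}, U:{T} ∪→ {G,T}; cost 1
[col 0] GSU: children GU:{G,T}, S:{G} ∩→ {G}; cost 0
[col 0] GPSU: children GSU:{G}, P:{T} ∪→ {G,T}; cost 1
[col 0] FGPRSUX: children FRX:{C}, GPSU:{G,T} ∪→ {C,G,T}; cost 1
[col 1] FR: children F:{A}, R:{C} ∪→ {A,C}; cost 1
[col 1] FRX: children FR:{A,C}, X:{C} ∩→ {C}; cost 0
[col 1] GU: children G:{G}, U:{C} ∪→ {C,G}; cost 1
[col 1] GSU: children GU:{C,G}, S:{T} ∪→ {C,G,T}; cost 1
[col 1] GPSU: children GSU:{C,G,T}, P:{T} ∩→ {T}; cost 0
[col 1] FGPRSUX: children FRX:{C}, GPSU:{T} ∪→ {C,T}; cost 1
[col 2] FR: children F:{C}, R:{A} ∪→ {A,C}; cost 1
[col 2] FRX: children FR:{A,C}, X:{C} ∩→ {C}; cost 0
[col 2] GU: children G:{C}, U:{A} ∪→ {A,C}; cost 1
[col 2] GSU: children GU:{A,C}, S:{G} ∪→ {A,C,G}; cost 1
[col 2] GPSU: children GSU:{A,C,G}, P:{A} ∩→ {A}; cost 0
[col 2] FGPRSUX: children FRX:{C}, GPSU:{A} ∪→ {A,C}; cost 1
[col 3] FR: children F:{C}, R:{A} ∪→ {A,C}; cost 1
[col 3] FRX: children FR:{A,C}, X:{C} ∩→ {C}; cost 0
[col 3] GU: children G:{T}, U:{A} ∪→ {A,T}; cost 1
[col 3] GSU: children GU:{A,T}, S:{A} ∩→ {A}; cost 0
[col 3] GPSU: children GSU:{A}, P:{A} ∩→ {A}; cost 0
[col 3] FGPRSUX: children FRX:{C}, GPSU:{A} ∪→ {A,C}; cost 1
per-site changes: [4, 4, 4, 3]; total = 15

4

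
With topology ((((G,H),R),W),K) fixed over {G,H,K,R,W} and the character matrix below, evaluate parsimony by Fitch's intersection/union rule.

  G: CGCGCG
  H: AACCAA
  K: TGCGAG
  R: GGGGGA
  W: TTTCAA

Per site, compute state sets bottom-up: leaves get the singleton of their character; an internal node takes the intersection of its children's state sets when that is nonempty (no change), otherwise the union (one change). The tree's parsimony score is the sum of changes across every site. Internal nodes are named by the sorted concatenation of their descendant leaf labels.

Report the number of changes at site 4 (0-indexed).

2

[col 0] GH: children G:{C}, H:{A} ∪→ {A,C}; cost 1
[col 0] GHR: children GH:{A,C}, R:{G} ∪→ {A,C,G}; cost 1
[col 0] GHRW: children GHR:{A,C,G}, W:{T} ∪→ {A,C,G,T}; cost 1
[col 0] GHKRW: children GHRW:{A,C,G,T}, K:{T} ∩→ {T}; cost 0
[col 1] GH: children G:{G}, H:{A} ∪→ {A,G}; cost 1
[col 1] GHR: children GH:{A,G}, R:{G} ∩→ {G}; cost 0
[col 1] GHRW: children GHR:{G}, W:{T} ∪→ {G,T}; cost 1
[col 1] GHKRW: children GHRW:{G,T}, K:{G} ∩→ {G}; cost 0
[col 2] GH: children G:{C}, H:{C} ∩→ {C}; cost 0
[col 2] GHR: children GH:{C}, R:{G} ∪→ {C,G}; cost 1
[col 2] GHRW: children GHR:{C,G}, W:{T} ∪→ {C,G,T}; cost 1
[col 2] GHKRW: children GHRW:{C,G,T}, K:{C} ∩→ {C}; cost 0
[col 3] GH: children G:{G}, H:{C} ∪→ {C,G}; cost 1
[col 3] GHR: children GH:{C,G}, R:{G} ∩→ {G}; cost 0
[col 3] GHRW: children GHR:{G}, W:{C} ∪→ {C,G}; cost 1
[col 3] GHKRW: children GHRW:{C,G}, K:{G} ∩→ {G}; cost 0
[col 4] GH: children G:{C}, H:{A} ∪→ {A,C}; cost 1
[col 4] GHR: children GH:{A,C}, R:{G} ∪→ {A,C,G}; cost 1
[col 4] GHRW: children GHR:{A,C,G}, W:{A} ∩→ {A}; cost 0
[col 4] GHKRW: children GHRW:{A}, K:{A} ∩→ {A}; cost 0
[col 5] GH: children G:{G}, H:{A} ∪→ {A,G}; cost 1
[col 5] GHR: children GH:{A,G}, R:{A} ∩→ {A}; cost 0
[col 5] GHRW: children GHR:{A}, W:{A} ∩→ {A}; cost 0
[col 5] GHKRW: children GHRW:{A}, K:{G} ∪→ {A,G}; cost 1
per-site changes: [3, 2, 2, 2, 2, 2]; total = 13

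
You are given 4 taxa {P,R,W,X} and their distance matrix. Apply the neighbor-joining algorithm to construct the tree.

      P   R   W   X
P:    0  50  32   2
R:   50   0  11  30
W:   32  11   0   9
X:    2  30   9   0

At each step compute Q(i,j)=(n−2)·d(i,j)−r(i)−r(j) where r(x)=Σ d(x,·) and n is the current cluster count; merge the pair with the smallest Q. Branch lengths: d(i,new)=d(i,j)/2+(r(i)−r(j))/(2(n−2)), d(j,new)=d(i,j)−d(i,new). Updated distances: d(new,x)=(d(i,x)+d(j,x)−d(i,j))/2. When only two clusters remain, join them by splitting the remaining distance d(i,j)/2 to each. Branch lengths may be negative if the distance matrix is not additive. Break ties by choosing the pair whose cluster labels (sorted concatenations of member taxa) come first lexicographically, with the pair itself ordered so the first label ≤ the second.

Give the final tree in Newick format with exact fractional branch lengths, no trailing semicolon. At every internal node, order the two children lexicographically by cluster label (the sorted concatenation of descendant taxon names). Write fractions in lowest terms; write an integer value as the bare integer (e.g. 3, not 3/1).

step 1: merge (P,X) at d=2, Q=-121; branch lengths P→47/4, X→-39/4; new cluster PX
  updated: d(PX,R)=39, d(PX,W)=39/2
step 2: merge (PX,R) at d=39, Q=-139/2; branch lengths PX→95/4, R→61/4; new cluster PRX
  updated: d(PRX,W)=-17/4
step 3: merge (PRX,W) at d=-17/4; branch lengths PRX→-17/8, W→-17/8; new cluster PRWX
final tree: (((P:47/4,X:-39/4):95/4,R:61/4):-17/8,W:-17/8)
total length: 147/4

(((P:47/4,X:-39/4):95/4,R:61/4):-17/8,W:-17/8)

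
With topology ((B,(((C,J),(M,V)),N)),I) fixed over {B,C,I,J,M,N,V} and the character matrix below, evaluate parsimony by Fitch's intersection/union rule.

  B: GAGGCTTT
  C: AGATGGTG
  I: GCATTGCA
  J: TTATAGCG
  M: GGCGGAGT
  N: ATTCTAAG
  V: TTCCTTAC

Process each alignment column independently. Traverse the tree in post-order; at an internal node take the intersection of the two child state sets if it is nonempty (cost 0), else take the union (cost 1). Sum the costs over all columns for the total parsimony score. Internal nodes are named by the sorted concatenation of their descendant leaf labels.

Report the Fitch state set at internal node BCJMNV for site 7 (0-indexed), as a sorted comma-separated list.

G,T

site 0, node CJ: C={A} ∪ J={T} → {A,T} (+1)
site 0, node MV: M={G} ∪ V={T} → {G,T} (+1)
site 0, node CJMV: CJ={A,T} ∩ MV={G,T} → {T} (+0)
site 0, node CJMNV: CJMV={T} ∪ N={A} → {A,T} (+1)
site 0, node BCJMNV: B={G} ∪ CJMNV={A,T} → {A,G,T} (+1)
site 0, node BCIJMNV: BCJMNV={A,G,T} ∩ I={G} → {G} (+0)
site 1, node CJ: C={G} ∪ J={T} → {G,T} (+1)
site 1, node MV: M={G} ∪ V={T} → {G,T} (+1)
site 1, node CJMV: CJ={G,T} ∩ MV={G,T} → {G,T} (+0)
site 1, node CJMNV: CJMV={G,T} ∩ N={T} → {T} (+0)
site 1, node BCJMNV: B={A} ∪ CJMNV={T} → {A,T} (+1)
site 1, node BCIJMNV: BCJMNV={A,T} ∪ I={C} → {A,C,T} (+1)
site 2, node CJ: C={A} ∩ J={A} → {A} (+0)
site 2, node MV: M={C} ∩ V={C} → {C} (+0)
site 2, node CJMV: CJ={A} ∪ MV={C} → {A,C} (+1)
site 2, node CJMNV: CJMV={A,C} ∪ N={T} → {A,C,T} (+1)
site 2, node BCJMNV: B={G} ∪ CJMNV={A,C,T} → {A,C,G,T} (+1)
site 2, node BCIJMNV: BCJMNV={A,C,G,T} ∩ I={A} → {A} (+0)
site 3, node CJ: C={T} ∩ J={T} → {T} (+0)
site 3, node MV: M={G} ∪ V={C} → {C,G} (+1)
site 3, node CJMV: CJ={T} ∪ MV={C,G} → {C,G,T} (+1)
site 3, node CJMNV: CJMV={C,G,T} ∩ N={C} → {C} (+0)
site 3, node BCJMNV: B={G} ∪ CJMNV={C} → {C,G} (+1)
site 3, node BCIJMNV: BCJMNV={C,G} ∪ I={T} → {C,G,T} (+1)
site 4, node CJ: C={G} ∪ J={A} → {A,G} (+1)
site 4, node MV: M={G} ∪ V={T} → {G,T} (+1)
site 4, node CJMV: CJ={A,G} ∩ MV={G,T} → {G} (+0)
site 4, node CJMNV: CJMV={G} ∪ N={T} → {G,T} (+1)
site 4, node BCJMNV: B={C} ∪ CJMNV={G,T} → {C,G,T} (+1)
site 4, node BCIJMNV: BCJMNV={C,G,T} ∩ I={T} → {T} (+0)
site 5, node CJ: C={G} ∩ J={G} → {G} (+0)
site 5, node MV: M={A} ∪ V={T} → {A,T} (+1)
site 5, node CJMV: CJ={G} ∪ MV={A,T} → {A,G,T} (+1)
site 5, node CJMNV: CJMV={A,G,T} ∩ N={A} → {A} (+0)
site 5, node BCJMNV: B={T} ∪ CJMNV={A} → {A,T} (+1)
site 5, node BCIJMNV: BCJMNV={A,T} ∪ I={G} → {A,G,T} (+1)
site 6, node CJ: C={T} ∪ J={C} → {C,T} (+1)
site 6, node MV: M={G} ∪ V={A} → {A,G} (+1)
site 6, node CJMV: CJ={C,T} ∪ MV={A,G} → {A,C,G,T} (+1)
site 6, node CJMNV: CJMV={A,C,G,T} ∩ N={A} → {A} (+0)
site 6, node BCJMNV: B={T} ∪ CJMNV={A} → {A,T} (+1)
site 6, node BCIJMNV: BCJMNV={A,T} ∪ I={C} → {A,C,T} (+1)
site 7, node CJ: C={G} ∩ J={G} → {G} (+0)
site 7, node MV: M={T} ∪ V={C} → {C,T} (+1)
site 7, node CJMV: CJ={G} ∪ MV={C,T} → {C,G,T} (+1)
site 7, node CJMNV: CJMV={C,G,T} ∩ N={G} → {G} (+0)
site 7, node BCJMNV: B={T} ∪ CJMNV={G} → {G,T} (+1)
site 7, node BCIJMNV: BCJMNV={G,T} ∪ I={A} → {A,G,T} (+1)
per-site changes: [4, 4, 3, 4, 4, 4, 5, 4]; total = 32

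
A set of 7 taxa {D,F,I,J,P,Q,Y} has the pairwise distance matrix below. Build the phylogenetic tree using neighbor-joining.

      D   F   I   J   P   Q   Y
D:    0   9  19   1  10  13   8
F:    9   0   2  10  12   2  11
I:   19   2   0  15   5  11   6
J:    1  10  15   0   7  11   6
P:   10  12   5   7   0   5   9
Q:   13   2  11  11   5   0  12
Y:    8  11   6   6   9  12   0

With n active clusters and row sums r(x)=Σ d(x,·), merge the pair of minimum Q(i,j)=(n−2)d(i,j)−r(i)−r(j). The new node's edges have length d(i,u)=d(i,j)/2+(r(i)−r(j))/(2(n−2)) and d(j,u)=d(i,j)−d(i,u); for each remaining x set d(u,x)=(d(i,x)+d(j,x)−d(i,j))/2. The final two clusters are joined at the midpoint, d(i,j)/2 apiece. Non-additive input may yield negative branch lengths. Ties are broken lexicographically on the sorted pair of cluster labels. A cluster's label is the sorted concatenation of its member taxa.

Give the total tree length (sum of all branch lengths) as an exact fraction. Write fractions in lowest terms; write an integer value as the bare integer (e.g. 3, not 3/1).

693/32

iteration 1: select D,J (d=1, Q=-105); attach at lengths (3/2, -1/2); label the merged cluster DJ
  updated: d(DJ,F)=9, d(DJ,I)=33/2, d(DJ,P)=8, d(DJ,Q)=23/2, d(DJ,Y)=13/2
iteration 2: select DJ,Y (d=13/2, Q=-70); attach at lengths (33/8, 19/8); label the merged cluster DJY
  updated: d(DJY,F)=27/4, d(DJY,I)=8, d(DJY,P)=21/4, d(DJY,Q)=17/2
iteration 3: select F,Q (d=2, Q=-173/4); attach at lengths (3/8, 13/8); label the merged cluster FQ
  updated: d(DJY,FQ)=53/8, d(FQ,I)=11/2, d(FQ,P)=15/2
iteration 4: select DJY,P (d=21/4, Q=-217/8); attach at lengths (101/32, 67/32); label the merged cluster DJPY
  updated: d(DJPY,FQ)=71/16, d(DJPY,I)=31/8
iteration 5: select DJPY,FQ (d=71/16, Q=-221/16); attach at lengths (45/32, 97/32); label the merged cluster DFJPQY
  updated: d(DFJPQY,I)=79/32
iteration 6: select DFJPQY,I (d=79/32); attach at lengths (79/64, 79/64); label the merged cluster DFIJPQY
final tree: (((((D:3/2,J:-1/2):33/8,Y:19/8):101/32,P:67/32):45/32,(F:3/8,Q:13/8):97/32):79/64,I:79/64)
total length: 693/32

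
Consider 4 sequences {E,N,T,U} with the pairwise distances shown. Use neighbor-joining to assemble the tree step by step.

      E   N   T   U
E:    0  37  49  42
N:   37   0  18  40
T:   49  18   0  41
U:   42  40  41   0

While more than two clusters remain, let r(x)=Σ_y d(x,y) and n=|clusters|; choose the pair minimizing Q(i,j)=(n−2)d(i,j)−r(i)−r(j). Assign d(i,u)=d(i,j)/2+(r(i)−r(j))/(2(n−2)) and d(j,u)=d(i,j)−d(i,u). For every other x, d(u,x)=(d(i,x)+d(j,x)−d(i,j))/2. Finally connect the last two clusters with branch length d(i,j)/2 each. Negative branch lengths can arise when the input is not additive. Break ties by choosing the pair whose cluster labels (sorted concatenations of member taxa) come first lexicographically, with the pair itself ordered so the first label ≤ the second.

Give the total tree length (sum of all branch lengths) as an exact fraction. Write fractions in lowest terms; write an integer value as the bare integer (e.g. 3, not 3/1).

step 1: merge (E,U) at d=42, Q=-167; branch lengths E→89/4, U→79/4; new cluster EU
  updated: d(EU,N)=35/2, d(EU,T)=24
step 2: merge (EU,N) at d=35/2, Q=-119/2; branch lengths EU→47/4, N→23/4; new cluster ENU
  updated: d(ENU,T)=49/4
step 3: merge (ENU,T) at d=49/4; branch lengths ENU→49/8, T→49/8; new cluster ENTU
final tree: (((E:89/4,U:79/4):47/4,N:23/4):49/8,T:49/8)
total length: 287/4

287/4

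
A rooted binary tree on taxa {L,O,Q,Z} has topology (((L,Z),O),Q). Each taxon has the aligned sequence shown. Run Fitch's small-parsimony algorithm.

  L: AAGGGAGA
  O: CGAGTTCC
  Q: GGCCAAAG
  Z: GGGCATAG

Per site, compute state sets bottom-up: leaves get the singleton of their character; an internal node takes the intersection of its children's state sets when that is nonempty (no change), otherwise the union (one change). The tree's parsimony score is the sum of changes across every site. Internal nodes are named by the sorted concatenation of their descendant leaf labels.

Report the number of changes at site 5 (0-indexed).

2

[col 0] LZ: children L:{A}, Z:{G} ∪→ {A,G}; cost 1
[col 0] LOZ: children LZ:{A,G}, O:{C} ∪→ {A,C,G}; cost 1
[col 0] LOQZ: children LOZ:{A,C,G}, Q:{G} ∩→ {G}; cost 0
[col 1] LZ: children L:{A}, Z:{G} ∪→ {A,G}; cost 1
[col 1] LOZ: children LZ:{A,G}, O:{G} ∩→ {G}; cost 0
[col 1] LOQZ: children LOZ:{G}, Q:{G} ∩→ {G}; cost 0
[col 2] LZ: children L:{G}, Z:{G} ∩→ {G}; cost 0
[col 2] LOZ: children LZ:{G}, O:{A} ∪→ {A,G}; cost 1
[col 2] LOQZ: children LOZ:{A,G}, Q:{C} ∪→ {A,C,G}; cost 1
[col 3] LZ: children L:{G}, Z:{C} ∪→ {C,G}; cost 1
[col 3] LOZ: children LZ:{C,G}, O:{G} ∩→ {G}; cost 0
[col 3] LOQZ: children LOZ:{G}, Q:{C} ∪→ {C,G}; cost 1
[col 4] LZ: children L:{G}, Z:{A} ∪→ {A,G}; cost 1
[col 4] LOZ: children LZ:{A,G}, O:{T} ∪→ {A,G,T}; cost 1
[col 4] LOQZ: children LOZ:{A,G,T}, Q:{A} ∩→ {A}; cost 0
[col 5] LZ: children L:{A}, Z:{T} ∪→ {A,T}; cost 1
[col 5] LOZ: children LZ:{A,T}, O:{T} ∩→ {T}; cost 0
[col 5] LOQZ: children LOZ:{T}, Q:{A} ∪→ {A,T}; cost 1
[col 6] LZ: children L:{G}, Z:{A} ∪→ {A,G}; cost 1
[col 6] LOZ: children LZ:{A,G}, O:{C} ∪→ {A,C,G}; cost 1
[col 6] LOQZ: children LOZ:{A,C,G}, Q:{A} ∩→ {A}; cost 0
[col 7] LZ: children L:{A}, Z:{G} ∪→ {A,G}; cost 1
[col 7] LOZ: children LZ:{A,G}, O:{C} ∪→ {A,C,G}; cost 1
[col 7] LOQZ: children LOZ:{A,C,G}, Q:{G} ∩→ {G}; cost 0
per-site changes: [2, 1, 2, 2, 2, 2, 2, 2]; total = 15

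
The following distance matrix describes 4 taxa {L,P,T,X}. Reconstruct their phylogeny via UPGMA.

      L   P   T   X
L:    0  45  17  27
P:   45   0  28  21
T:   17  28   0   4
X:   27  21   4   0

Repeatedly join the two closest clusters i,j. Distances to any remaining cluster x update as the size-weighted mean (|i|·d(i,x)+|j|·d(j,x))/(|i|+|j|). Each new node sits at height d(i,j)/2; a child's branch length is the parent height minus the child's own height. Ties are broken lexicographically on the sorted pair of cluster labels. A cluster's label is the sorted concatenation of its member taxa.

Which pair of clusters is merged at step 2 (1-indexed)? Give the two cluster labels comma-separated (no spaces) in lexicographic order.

step 1: merge (T,X) at d=4; branch lengths T→2, X→2; new cluster TX
  updated: d(L,TX)=22, d(P,TX)=49/2
step 2: merge (L,TX) at d=22; branch lengths L→11, TX→9; new cluster LTX
  updated: d(LTX,P)=94/3
step 3: merge (LTX,P) at d=94/3; branch lengths LTX→14/3, P→47/3; new cluster LPTX
final tree: ((L:11,(T:2,X:2):9):14/3,P:47/3)
total length: 133/3

L,TX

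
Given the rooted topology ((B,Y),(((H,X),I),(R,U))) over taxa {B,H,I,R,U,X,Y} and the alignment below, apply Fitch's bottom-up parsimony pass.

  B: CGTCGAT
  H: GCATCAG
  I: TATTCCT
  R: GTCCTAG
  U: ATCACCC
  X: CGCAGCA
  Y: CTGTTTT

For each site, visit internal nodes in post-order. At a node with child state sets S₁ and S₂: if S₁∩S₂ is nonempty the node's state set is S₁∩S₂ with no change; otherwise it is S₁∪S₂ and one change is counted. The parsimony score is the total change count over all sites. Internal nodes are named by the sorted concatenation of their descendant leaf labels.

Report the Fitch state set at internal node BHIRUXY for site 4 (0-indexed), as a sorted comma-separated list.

BY@0: {C} ∩ {C} = {C} (intersection, +0)
HX@0: {G} ∪ {C} = {C,G} (union, +1)
HIX@0: {C,G} ∪ {T} = {C,G,T} (union, +1)
RU@0: {G} ∪ {A} = {A,G} (union, +1)
HIRUX@0: {C,G,T} ∩ {A,G} = {G} (intersection, +0)
BHIRUXY@0: {C} ∪ {G} = {C,G} (union, +1)
BY@1: {G} ∪ {T} = {G,T} (union, +1)
HX@1: {C} ∪ {G} = {C,G} (union, +1)
HIX@1: {C,G} ∪ {A} = {A,C,G} (union, +1)
RU@1: {T} ∩ {T} = {T} (intersection, +0)
HIRUX@1: {A,C,G} ∪ {T} = {A,C,G,T} (union, +1)
BHIRUXY@1: {G,T} ∩ {A,C,G,T} = {G,T} (intersection, +0)
BY@2: {T} ∪ {G} = {G,T} (union, +1)
HX@2: {A} ∪ {C} = {A,C} (union, +1)
HIX@2: {A,C} ∪ {T} = {A,C,T} (union, +1)
RU@2: {C} ∩ {C} = {C} (intersection, +0)
HIRUX@2: {A,C,T} ∩ {C} = {C} (intersection, +0)
BHIRUXY@2: {G,T} ∪ {C} = {C,G,T} (union, +1)
BY@3: {C} ∪ {T} = {C,T} (union, +1)
HX@3: {T} ∪ {A} = {A,T} (union, +1)
HIX@3: {A,T} ∩ {T} = {T} (intersection, +0)
RU@3: {C} ∪ {A} = {A,C} (union, +1)
HIRUX@3: {T} ∪ {A,C} = {A,C,T} (union, +1)
BHIRUXY@3: {C,T} ∩ {A,C,T} = {C,T} (intersection, +0)
BY@4: {G} ∪ {T} = {G,T} (union, +1)
HX@4: {C} ∪ {G} = {C,G} (union, +1)
HIX@4: {C,G} ∩ {C} = {C} (intersection, +0)
RU@4: {T} ∪ {C} = {C,T} (union, +1)
HIRUX@4: {C} ∩ {C,T} = {C} (intersection, +0)
BHIRUXY@4: {G,T} ∪ {C} = {C,G,T} (union, +1)
BY@5: {A} ∪ {T} = {A,T} (union, +1)
HX@5: {A} ∪ {C} = {A,C} (union, +1)
HIX@5: {A,C} ∩ {C} = {C} (intersection, +0)
RU@5: {A} ∪ {C} = {A,C} (union, +1)
HIRUX@5: {C} ∩ {A,C} = {C} (intersection, +0)
BHIRUXY@5: {A,T} ∪ {C} = {A,C,T} (union, +1)
BY@6: {T} ∩ {T} = {T} (intersection, +0)
HX@6: {G} ∪ {A} = {A,G} (union, +1)
HIX@6: {A,G} ∪ {T} = {A,G,T} (union, +1)
RU@6: {G} ∪ {C} = {C,G} (union, +1)
HIRUX@6: {A,G,T} ∩ {C,G} = {G} (intersection, +0)
BHIRUXY@6: {T} ∪ {G} = {G,T} (union, +1)
per-site changes: [4, 4, 4, 4, 4, 4, 4]; total = 28

C,G,T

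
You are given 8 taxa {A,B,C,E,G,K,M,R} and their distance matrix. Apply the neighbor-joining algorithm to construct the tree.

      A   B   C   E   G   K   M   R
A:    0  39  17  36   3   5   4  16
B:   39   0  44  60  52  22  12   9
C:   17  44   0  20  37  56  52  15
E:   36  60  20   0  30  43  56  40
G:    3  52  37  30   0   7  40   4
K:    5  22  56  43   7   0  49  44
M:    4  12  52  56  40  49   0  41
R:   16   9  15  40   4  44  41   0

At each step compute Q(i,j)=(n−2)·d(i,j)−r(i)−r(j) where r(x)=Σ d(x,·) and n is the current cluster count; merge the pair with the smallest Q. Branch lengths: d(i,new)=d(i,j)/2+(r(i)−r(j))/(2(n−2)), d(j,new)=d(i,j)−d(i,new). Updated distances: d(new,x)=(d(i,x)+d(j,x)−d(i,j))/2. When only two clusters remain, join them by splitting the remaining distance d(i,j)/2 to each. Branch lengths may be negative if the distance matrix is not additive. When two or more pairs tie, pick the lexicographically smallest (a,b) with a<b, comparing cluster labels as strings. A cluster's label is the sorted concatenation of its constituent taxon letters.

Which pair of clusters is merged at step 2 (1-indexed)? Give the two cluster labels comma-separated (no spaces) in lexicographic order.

C,E

1. join B+M (d=12, Q=-420) ⇒ BM; edges |B|=14/3, |M|=22/3
  updated: d(A,BM)=31/2, d(BM,C)=42, d(BM,E)=52, d(BM,G)=40, d(BM,K)=59/2, d(BM,R)=19
2. join C+E (d=20, Q=-308) ⇒ CE; edges |C|=33/5, |E|=67/5
  updated: d(A,CE)=33/2, d(BM,CE)=37, d(CE,G)=47/2, d(CE,K)=79/2, d(CE,R)=35/2
3. join G+K (d=7, Q=-349/2) ⇒ GK; edges |G|=-39/16, |K|=151/16
  updated: d(A,GK)=1/2, d(BM,GK)=125/4, d(CE,GK)=28, d(GK,R)=41/2
4. join A+GK (d=1/2, Q=-509/4) ⇒ AGK; edges |A|=-121/24, |GK|=133/24
  updated: d(AGK,BM)=185/8, d(AGK,CE)=22, d(AGK,R)=18
5. join AGK+BM (d=185/8, Q=-96) ⇒ ABGKM; edges |AGK|=121/16, |BM|=249/16
  updated: d(ABGKM,CE)=287/16, d(ABGKM,R)=111/16
6. join ABGKM+CE (d=287/16, Q=-339/8) ⇒ ABCEGKM; edges |ABGKM|=59/16, |CE|=57/4
  updated: d(ABCEGKM,R)=13/4
7. join ABCEGKM+R (d=13/4) ⇒ ABCEGKMR; edges |ABCEGKM|=13/8, |R|=13/8
final tree: ((((A:-121/24,(G:-39/16,K:151/16):133/24):121/16,(B:14/3,M:22/3):249/16):59/16,(C:33/5,E:67/5):57/4):13/8,R:13/8)
total length: 1341/16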